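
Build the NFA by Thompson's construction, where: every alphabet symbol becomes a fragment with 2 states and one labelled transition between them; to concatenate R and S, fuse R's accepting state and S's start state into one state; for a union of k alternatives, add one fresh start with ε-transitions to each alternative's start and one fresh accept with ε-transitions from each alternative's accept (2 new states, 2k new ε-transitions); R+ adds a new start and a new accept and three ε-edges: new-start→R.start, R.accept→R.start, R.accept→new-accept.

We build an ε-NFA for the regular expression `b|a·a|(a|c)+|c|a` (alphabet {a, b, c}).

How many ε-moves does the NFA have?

Building bottom-up:
Each of the 7 symbol leaves contributes 0 ε-transitions.
  a·a = 0 ε-transitions
  a|c = 4 ε-transitions
  (a|c)+ = 7 ε-transitions
  b|a·a|(a|c)+|c|a = 17 ε-transitions

17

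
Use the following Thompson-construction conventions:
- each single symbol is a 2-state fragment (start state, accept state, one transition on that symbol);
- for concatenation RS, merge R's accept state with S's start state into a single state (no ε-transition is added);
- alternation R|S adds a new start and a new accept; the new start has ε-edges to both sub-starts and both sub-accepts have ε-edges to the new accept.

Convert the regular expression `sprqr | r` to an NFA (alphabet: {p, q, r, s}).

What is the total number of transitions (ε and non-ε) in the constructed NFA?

Building bottom-up:
Each of the 6 symbol leaves contributes 1 transition (1 symbol, 0 ε).
  sprqr : 5 transitions (5 symbol, 0 ε)
  sprqr | r : 10 transitions (6 symbol, 4 ε)

10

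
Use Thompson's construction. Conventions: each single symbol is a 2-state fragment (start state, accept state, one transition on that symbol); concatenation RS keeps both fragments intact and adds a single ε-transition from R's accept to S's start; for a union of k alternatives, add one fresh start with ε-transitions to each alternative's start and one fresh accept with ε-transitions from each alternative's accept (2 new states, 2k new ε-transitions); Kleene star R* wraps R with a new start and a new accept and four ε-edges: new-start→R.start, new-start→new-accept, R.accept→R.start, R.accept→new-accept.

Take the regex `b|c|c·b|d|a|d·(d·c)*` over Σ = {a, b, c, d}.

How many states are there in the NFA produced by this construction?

Per subexpression:
Each of the 9 symbol leaves contributes a 2-state fragment.
  c·b — 4 states
  d·c — 4 states
  (d·c)* — 6 states
  d·(d·c)* — 8 states
  b|c|c·b|d|a|d·(d·c)* — 22 states

22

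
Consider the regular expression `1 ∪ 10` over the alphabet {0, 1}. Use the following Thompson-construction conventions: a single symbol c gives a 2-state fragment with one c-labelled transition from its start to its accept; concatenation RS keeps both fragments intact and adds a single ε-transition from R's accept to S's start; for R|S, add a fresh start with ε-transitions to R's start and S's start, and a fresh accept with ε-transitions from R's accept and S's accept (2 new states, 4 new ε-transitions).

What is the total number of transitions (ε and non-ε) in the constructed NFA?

By structural recursion:
Each of the 3 symbol leaves contributes 1 transition (1 symbol, 0 ε).
  10 — 3 transitions (2 symbol, 1 ε)
  1 ∪ 10 — 8 transitions (3 symbol, 5 ε)

8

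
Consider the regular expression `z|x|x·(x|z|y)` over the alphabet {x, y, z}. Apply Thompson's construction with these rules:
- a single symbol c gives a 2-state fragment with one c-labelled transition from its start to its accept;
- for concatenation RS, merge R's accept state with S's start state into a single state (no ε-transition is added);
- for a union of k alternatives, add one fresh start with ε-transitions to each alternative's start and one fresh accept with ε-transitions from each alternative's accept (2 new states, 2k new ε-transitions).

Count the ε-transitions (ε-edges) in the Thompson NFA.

12

Recursing over subexpressions:
Each of the 6 symbol leaves contributes 0 ε-transitions.
  x|z|y → 6 ε-transitions
  x·(x|z|y) → 6 ε-transitions
  z|x|x·(x|z|y) → 12 ε-transitions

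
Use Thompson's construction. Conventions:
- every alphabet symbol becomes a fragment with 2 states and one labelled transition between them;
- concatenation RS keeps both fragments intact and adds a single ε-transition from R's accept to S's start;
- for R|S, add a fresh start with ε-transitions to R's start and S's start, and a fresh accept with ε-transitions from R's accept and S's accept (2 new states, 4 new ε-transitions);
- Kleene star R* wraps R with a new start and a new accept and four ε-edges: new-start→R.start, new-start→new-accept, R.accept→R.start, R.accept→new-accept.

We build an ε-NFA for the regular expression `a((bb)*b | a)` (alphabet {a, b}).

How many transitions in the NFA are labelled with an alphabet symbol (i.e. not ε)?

Bottom-up over the parse tree:
Each of the 5 symbol leaves contributes exactly 1 symbol transition.
  bb : 2 symbol transitions
  (bb)* : 2 symbol transitions
  (bb)*b : 3 symbol transitions
  (bb)*b | a : 4 symbol transitions
  a((bb)*b | a) : 5 symbol transitions

5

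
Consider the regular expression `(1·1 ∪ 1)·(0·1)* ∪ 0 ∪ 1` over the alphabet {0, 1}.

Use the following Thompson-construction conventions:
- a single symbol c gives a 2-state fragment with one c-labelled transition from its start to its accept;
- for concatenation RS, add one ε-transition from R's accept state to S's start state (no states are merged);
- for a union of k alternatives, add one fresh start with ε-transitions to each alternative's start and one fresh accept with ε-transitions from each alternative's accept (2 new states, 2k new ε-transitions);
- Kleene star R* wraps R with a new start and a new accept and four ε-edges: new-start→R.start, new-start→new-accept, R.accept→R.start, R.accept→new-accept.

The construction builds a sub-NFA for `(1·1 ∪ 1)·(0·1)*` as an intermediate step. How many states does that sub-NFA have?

Fragment for `(1·1 ∪ 1)·(0·1)*`:
Each of the 5 symbol leaves contributes a 2-state fragment.
  1·1 → 4 states
  1·1 ∪ 1 → 8 states
  0·1 → 4 states
  (0·1)* → 6 states
  (1·1 ∪ 1)·(0·1)* → 14 states

14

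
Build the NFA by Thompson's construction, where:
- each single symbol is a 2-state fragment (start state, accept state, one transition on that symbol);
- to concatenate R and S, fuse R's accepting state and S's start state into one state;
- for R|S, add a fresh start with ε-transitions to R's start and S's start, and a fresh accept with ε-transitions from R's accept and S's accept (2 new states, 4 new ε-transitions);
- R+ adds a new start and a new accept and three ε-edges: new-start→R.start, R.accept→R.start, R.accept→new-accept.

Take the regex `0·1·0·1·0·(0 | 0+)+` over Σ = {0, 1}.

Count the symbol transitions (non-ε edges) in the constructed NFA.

Recursing over subexpressions:
Each of the 7 symbol leaves contributes exactly 1 symbol transition.
  0+ = 1 symbol transition
  0 | 0+ = 2 symbol transitions
  (0 | 0+)+ = 2 symbol transitions
  0·1·0·1·0·(0 | 0+)+ = 7 symbol transitions

7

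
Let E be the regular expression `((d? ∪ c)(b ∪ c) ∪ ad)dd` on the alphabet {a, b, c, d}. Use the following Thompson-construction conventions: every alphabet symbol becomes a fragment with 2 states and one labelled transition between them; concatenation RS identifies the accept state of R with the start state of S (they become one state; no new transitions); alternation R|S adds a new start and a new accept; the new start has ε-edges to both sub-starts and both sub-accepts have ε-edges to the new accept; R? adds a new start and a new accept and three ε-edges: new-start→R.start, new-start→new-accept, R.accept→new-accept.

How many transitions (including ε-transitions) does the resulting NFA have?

23

Bottom-up over the parse tree:
Each of the 8 symbol leaves contributes 1 transition (1 symbol, 0 ε).
  d? = 4 transitions (1 symbol, 3 ε)
  d? ∪ c = 9 transitions (2 symbol, 7 ε)
  b ∪ c = 6 transitions (2 symbol, 4 ε)
  (d? ∪ c)(b ∪ c) = 15 transitions (4 symbol, 11 ε)
  ad = 2 transitions (2 symbol, 0 ε)
  (d? ∪ c)(b ∪ c) ∪ ad = 21 transitions (6 symbol, 15 ε)
  ((d? ∪ c)(b ∪ c) ∪ ad)dd = 23 transitions (8 symbol, 15 ε)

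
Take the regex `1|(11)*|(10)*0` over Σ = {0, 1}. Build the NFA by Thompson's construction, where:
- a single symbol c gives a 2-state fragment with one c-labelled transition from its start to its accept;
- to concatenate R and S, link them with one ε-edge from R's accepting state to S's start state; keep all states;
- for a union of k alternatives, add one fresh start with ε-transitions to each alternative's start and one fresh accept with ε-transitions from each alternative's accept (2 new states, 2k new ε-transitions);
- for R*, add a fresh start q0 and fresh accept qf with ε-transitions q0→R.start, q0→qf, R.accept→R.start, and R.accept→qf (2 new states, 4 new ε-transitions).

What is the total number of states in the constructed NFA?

Building bottom-up:
Each of the 6 symbol leaves contributes a 2-state fragment.
  11 : 4 states
  (11)* : 6 states
  10 : 4 states
  (10)* : 6 states
  (10)*0 : 8 states
  1|(11)*|(10)*0 : 18 states

18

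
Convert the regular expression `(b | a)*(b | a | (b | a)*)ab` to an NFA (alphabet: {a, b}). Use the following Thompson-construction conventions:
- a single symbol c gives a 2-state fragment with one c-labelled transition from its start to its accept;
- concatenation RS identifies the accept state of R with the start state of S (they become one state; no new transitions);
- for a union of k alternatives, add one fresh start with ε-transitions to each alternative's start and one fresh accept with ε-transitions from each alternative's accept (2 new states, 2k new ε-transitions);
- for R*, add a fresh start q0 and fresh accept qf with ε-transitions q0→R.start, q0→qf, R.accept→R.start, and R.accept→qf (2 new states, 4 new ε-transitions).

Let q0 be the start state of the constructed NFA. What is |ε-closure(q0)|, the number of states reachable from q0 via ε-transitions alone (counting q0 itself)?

13

Let C(F) = |ε-closure(F.start)| within fragment F, and note whether F accepts ε. Symbol fragments have C = 1 and do not accept ε. Then:
  b | a → |ε-closure| = 1 + 1 + 1 = 3 (the new accept is not ε-reachable since no branch accepts ε)
  (b | a)* → the star's fresh start ε-reaches both the body's start and the fresh accept: |ε-closure| = 2 + 3 = 5
  b | a → |ε-closure| = 1 + 1 + 1 = 3 (the new accept is not ε-reachable since no branch accepts ε)
  (b | a)* → the star's fresh start ε-reaches both the body's start and the fresh accept: |ε-closure| = 2 + 3 = 5
  b | a | (b | a)* → |ε-closure| = 1 (new start) + (1 + 1 + 5) + 1 (new accept, since some branch ε-reaches its own accept) = 9
  (b | a)*(b | a | (b | a)*)ab → the left operand accepts ε, so the closure extends into the next operand (the shared merged state is already counted); |ε-closure| = 5 + (9−1) + (1−1) = 13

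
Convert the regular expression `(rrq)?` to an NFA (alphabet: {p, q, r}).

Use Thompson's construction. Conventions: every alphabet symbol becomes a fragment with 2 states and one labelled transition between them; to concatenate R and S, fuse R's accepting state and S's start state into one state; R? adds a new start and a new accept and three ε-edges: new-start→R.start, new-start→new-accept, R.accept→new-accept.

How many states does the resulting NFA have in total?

6

Building bottom-up:
Each of the 3 symbol leaves contributes a 2-state fragment.
  rrq — 4 states
  (rrq)? — 6 states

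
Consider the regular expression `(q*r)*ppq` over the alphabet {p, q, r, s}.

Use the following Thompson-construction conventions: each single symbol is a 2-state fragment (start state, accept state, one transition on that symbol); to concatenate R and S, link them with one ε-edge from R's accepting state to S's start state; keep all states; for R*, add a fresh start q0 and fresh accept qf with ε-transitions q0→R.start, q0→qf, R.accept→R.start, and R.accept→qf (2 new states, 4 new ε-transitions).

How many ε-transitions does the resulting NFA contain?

By structural recursion:
Each of the 5 symbol leaves contributes 0 ε-transitions.
  q* → 4 ε-transitions
  q*r → 5 ε-transitions
  (q*r)* → 9 ε-transitions
  (q*r)*ppq → 12 ε-transitions

12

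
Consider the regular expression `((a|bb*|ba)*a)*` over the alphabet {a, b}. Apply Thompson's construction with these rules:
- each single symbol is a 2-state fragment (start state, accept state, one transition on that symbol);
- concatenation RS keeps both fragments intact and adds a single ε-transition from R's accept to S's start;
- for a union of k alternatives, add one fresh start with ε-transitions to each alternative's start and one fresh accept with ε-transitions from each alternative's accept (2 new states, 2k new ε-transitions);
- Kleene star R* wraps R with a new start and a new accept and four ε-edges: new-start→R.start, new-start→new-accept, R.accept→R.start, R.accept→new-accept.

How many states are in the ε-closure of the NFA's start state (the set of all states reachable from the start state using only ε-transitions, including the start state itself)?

Let C(F) = |ε-closure(F.start)| within fragment F, and note whether F accepts ε. Symbol fragments have C = 1 and do not accept ε. Then:
  b* — the star's fresh start ε-reaches both the body's start and the fresh accept: |ε-closure| = 2 + 1 = 3
  bb* — |ε-closure| equals the left operand's closure size = 1 (its accept is not ε-reachable, so the closure stops there)
  ba — same as the first factor's closure: |ε-closure| = 1
  a|bb*|ba — new start ε-reaches every alternative's start; none of them accept ε, so the new accept is not reached: |ε-closure| = 1 + 1 + 1 + 1 = 4
  (a|bb*|ba)* — |ε-closure| = 1 (new start) + 4 (body) + 1 (new accept) = 6
  (a|bb*|ba)*a — |ε-closure| = 6 + 1 = 7 (closure spills across the concat boundary because the left factor accepts ε)
  ((a|bb*|ba)*a)* — the star's fresh start ε-reaches both the body's start and the fresh accept: |ε-closure| = 2 + 7 = 9

9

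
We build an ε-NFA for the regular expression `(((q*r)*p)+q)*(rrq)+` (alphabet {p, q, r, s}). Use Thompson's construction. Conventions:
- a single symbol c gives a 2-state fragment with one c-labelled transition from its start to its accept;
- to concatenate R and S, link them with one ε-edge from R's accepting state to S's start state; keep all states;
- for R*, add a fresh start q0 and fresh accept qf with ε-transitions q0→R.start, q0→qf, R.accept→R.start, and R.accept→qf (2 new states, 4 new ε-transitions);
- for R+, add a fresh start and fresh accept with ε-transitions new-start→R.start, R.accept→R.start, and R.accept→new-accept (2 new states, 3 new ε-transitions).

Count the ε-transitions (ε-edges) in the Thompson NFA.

Building bottom-up:
Each of the 7 symbol leaves contributes 0 ε-transitions.
  q* = 4 ε-transitions
  q*r = 5 ε-transitions
  (q*r)* = 9 ε-transitions
  (q*r)*p = 10 ε-transitions
  ((q*r)*p)+ = 13 ε-transitions
  ((q*r)*p)+q = 14 ε-transitions
  (((q*r)*p)+q)* = 18 ε-transitions
  rrq = 2 ε-transitions
  (rrq)+ = 5 ε-transitions
  (((q*r)*p)+q)*(rrq)+ = 24 ε-transitions

24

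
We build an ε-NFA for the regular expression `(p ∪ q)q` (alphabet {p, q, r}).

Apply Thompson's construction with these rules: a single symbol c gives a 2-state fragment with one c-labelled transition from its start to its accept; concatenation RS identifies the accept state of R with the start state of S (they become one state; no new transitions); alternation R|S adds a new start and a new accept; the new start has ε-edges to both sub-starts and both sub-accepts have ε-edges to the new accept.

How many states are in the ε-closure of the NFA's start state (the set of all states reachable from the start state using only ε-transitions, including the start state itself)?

3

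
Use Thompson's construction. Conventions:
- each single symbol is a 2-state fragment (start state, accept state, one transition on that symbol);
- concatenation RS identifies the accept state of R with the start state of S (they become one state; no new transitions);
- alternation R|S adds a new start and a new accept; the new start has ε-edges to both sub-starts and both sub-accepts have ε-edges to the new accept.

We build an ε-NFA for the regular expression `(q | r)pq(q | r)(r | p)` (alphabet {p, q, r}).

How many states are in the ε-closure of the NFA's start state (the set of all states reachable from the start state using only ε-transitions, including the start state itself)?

3

Compute the ε-closure size of each fragment's start state recursively; a symbol fragment's start has no outgoing ε-edge, so its closure is just itself (size 1).
  q | r : C = 1 + 1 + 1 = 3 (the new accept is not ε-reachable since no branch accepts ε)
  q | r : C = 1 + 1 + 1 = 3 (the new accept is not ε-reachable since no branch accepts ε)
  r | p : new start ε-reaches every alternative's start; none of them accept ε, so the new accept is not reached: C = 1 + 1 + 1 = 3
  (q | r)pq(q | r)(r | p) : same as the first factor's closure: C = 3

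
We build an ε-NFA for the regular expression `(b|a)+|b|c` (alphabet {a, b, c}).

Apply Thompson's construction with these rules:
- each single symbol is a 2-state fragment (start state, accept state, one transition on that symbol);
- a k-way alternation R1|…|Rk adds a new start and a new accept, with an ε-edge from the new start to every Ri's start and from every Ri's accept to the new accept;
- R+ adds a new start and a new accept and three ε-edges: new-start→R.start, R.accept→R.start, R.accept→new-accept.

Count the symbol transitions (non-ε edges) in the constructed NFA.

4

Per subexpression:
Each of the 4 symbol leaves contributes exactly 1 symbol transition.
  b|a = 2 symbol transitions
  (b|a)+ = 2 symbol transitions
  (b|a)+|b|c = 4 symbol transitions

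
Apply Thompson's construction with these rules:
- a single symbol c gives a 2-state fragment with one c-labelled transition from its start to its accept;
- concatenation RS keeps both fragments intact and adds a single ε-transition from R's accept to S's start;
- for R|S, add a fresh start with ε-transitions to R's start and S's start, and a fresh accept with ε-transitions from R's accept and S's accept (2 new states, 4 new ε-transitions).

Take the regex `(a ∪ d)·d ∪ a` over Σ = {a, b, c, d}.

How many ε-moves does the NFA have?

9

Per subexpression:
Each of the 4 symbol leaves contributes 0 ε-transitions.
  a ∪ d : 4 ε-transitions
  (a ∪ d)·d : 5 ε-transitions
  (a ∪ d)·d ∪ a : 9 ε-transitions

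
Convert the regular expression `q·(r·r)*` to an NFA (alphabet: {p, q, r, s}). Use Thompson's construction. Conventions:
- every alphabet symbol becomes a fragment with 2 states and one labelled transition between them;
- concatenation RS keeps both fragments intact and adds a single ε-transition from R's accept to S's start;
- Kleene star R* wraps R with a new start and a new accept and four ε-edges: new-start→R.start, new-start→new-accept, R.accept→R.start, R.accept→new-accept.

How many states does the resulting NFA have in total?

Bottom-up over the parse tree:
Each of the 3 symbol leaves contributes a 2-state fragment.
  r·r : 4 states
  (r·r)* : 6 states
  q·(r·r)* : 8 states

8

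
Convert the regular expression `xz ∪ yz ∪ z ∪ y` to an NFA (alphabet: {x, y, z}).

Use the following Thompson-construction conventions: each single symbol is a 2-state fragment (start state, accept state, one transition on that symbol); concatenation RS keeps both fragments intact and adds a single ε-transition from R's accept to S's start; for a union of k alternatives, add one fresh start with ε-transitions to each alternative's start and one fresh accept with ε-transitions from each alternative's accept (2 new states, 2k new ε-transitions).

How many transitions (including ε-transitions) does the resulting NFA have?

By structural recursion:
Each of the 6 symbol leaves contributes 1 transition (1 symbol, 0 ε).
  xz — 3 transitions (2 symbol, 1 ε)
  yz — 3 transitions (2 symbol, 1 ε)
  xz ∪ yz ∪ z ∪ y — 16 transitions (6 symbol, 10 ε)

16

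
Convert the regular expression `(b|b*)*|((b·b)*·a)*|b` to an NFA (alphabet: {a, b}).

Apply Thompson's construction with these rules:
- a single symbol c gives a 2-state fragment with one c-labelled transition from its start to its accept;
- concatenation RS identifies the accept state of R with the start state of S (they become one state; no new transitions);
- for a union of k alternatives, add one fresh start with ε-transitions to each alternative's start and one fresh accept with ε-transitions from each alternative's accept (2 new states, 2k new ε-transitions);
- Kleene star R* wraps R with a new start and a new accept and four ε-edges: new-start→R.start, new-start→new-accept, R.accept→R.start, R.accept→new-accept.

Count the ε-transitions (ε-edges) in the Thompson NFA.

26

Recursing over subexpressions:
Each of the 6 symbol leaves contributes 0 ε-transitions.
  b* → 4 ε-transitions
  b|b* → 8 ε-transitions
  (b|b*)* → 12 ε-transitions
  b·b → 0 ε-transitions
  (b·b)* → 4 ε-transitions
  (b·b)*·a → 4 ε-transitions
  ((b·b)*·a)* → 8 ε-transitions
  (b|b*)*|((b·b)*·a)*|b → 26 ε-transitions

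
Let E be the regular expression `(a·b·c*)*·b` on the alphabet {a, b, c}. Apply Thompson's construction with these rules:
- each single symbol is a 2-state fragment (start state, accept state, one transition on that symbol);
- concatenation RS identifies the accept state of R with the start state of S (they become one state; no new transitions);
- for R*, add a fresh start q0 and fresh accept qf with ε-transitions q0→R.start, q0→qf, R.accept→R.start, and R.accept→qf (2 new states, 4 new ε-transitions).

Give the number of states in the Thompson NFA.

9

Building bottom-up:
Each of the 4 symbol leaves contributes a 2-state fragment.
  c* = 4 states
  a·b·c* = 6 states
  (a·b·c*)* = 8 states
  (a·b·c*)*·b = 9 states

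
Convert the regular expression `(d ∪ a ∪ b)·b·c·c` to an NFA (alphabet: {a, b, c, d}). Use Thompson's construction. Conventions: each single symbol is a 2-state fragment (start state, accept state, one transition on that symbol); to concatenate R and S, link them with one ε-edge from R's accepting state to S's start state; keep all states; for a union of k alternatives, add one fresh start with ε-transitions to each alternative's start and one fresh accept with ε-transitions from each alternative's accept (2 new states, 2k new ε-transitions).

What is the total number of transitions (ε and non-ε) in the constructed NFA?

Bottom-up over the parse tree:
Each of the 6 symbol leaves contributes 1 transition (1 symbol, 0 ε).
  d ∪ a ∪ b — 9 transitions (3 symbol, 6 ε)
  (d ∪ a ∪ b)·b·c·c — 15 transitions (6 symbol, 9 ε)

15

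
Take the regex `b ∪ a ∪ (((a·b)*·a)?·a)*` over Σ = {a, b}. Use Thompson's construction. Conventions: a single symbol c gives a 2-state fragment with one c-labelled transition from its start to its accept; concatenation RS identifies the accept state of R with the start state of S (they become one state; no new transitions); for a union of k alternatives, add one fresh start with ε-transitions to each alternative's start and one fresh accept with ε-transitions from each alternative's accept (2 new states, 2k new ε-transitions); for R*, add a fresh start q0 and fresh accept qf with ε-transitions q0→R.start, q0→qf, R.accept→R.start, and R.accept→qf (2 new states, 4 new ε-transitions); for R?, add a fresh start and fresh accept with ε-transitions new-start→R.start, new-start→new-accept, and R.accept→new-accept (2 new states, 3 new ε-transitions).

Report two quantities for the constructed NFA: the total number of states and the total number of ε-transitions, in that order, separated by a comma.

Per subexpression:
Each of the 6 symbol leaves contributes 2 states and 0 ε-transitions.
  a·b → 3 states, 0 ε-transitions
  (a·b)* → 5 states, 4 ε-transitions
  (a·b)*·a → 6 states, 4 ε-transitions
  ((a·b)*·a)? → 8 states, 7 ε-transitions
  ((a·b)*·a)?·a → 9 states, 7 ε-transitions
  (((a·b)*·a)?·a)* → 11 states, 11 ε-transitions
  b ∪ a ∪ (((a·b)*·a)?·a)* → 17 states, 17 ε-transitions

17, 17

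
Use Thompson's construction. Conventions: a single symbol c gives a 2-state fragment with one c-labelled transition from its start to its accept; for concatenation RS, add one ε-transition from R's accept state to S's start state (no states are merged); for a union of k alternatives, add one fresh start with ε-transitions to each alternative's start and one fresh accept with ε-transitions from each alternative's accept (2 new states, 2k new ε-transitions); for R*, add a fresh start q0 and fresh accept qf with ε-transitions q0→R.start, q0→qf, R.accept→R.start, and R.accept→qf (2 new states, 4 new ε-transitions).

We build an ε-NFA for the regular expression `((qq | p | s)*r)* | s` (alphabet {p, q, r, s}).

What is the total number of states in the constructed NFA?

Per subexpression:
Each of the 6 symbol leaves contributes a 2-state fragment.
  qq = 4 states
  qq | p | s = 10 states
  (qq | p | s)* = 12 states
  (qq | p | s)*r = 14 states
  ((qq | p | s)*r)* = 16 states
  ((qq | p | s)*r)* | s = 20 states

20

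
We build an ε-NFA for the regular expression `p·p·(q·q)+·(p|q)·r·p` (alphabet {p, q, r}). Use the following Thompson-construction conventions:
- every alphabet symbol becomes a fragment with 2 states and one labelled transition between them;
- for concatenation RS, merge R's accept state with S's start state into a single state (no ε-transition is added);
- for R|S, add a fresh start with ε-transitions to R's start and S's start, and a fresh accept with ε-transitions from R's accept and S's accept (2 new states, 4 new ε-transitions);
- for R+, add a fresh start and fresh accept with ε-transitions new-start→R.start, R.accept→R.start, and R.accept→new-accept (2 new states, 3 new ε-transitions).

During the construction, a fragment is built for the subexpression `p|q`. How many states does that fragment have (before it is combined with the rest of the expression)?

6

Fragment for `p|q`:
Each of the 2 symbol leaves contributes a 2-state fragment.
  p|q = 6 states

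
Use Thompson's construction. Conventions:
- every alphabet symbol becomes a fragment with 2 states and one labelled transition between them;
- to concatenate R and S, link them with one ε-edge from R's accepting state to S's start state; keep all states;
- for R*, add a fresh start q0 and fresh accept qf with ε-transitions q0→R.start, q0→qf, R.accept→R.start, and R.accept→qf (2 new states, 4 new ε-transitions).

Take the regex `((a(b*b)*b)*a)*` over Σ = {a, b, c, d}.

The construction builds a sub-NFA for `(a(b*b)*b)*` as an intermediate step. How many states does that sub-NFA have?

Fragment for `(a(b*b)*b)*`:
Each of the 4 symbol leaves contributes a 2-state fragment.
  b* : 4 states
  b*b : 6 states
  (b*b)* : 8 states
  a(b*b)*b : 12 states
  (a(b*b)*b)* : 14 states

14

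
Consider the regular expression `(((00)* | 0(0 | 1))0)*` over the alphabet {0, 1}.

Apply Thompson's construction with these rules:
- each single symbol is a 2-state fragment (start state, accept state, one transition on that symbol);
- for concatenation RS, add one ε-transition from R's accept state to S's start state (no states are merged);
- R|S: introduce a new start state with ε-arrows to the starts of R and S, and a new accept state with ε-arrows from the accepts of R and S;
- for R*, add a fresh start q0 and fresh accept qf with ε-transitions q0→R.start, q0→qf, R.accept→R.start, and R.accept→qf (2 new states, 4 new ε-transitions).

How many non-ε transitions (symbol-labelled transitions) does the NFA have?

Building bottom-up:
Each of the 6 symbol leaves contributes exactly 1 symbol transition.
  00 — 2 symbol transitions
  (00)* — 2 symbol transitions
  0 | 1 — 2 symbol transitions
  0(0 | 1) — 3 symbol transitions
  (00)* | 0(0 | 1) — 5 symbol transitions
  ((00)* | 0(0 | 1))0 — 6 symbol transitions
  (((00)* | 0(0 | 1))0)* — 6 symbol transitions

6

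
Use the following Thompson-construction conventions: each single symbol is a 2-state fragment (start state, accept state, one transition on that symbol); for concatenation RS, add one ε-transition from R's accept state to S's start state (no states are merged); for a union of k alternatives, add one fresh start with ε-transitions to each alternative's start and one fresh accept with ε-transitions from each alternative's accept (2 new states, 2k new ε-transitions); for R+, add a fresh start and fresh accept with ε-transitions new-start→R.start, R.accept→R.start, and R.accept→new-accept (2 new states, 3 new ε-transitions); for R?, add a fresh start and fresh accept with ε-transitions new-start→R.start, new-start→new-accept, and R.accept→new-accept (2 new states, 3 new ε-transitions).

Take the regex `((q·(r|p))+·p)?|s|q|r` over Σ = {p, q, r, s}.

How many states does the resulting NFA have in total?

22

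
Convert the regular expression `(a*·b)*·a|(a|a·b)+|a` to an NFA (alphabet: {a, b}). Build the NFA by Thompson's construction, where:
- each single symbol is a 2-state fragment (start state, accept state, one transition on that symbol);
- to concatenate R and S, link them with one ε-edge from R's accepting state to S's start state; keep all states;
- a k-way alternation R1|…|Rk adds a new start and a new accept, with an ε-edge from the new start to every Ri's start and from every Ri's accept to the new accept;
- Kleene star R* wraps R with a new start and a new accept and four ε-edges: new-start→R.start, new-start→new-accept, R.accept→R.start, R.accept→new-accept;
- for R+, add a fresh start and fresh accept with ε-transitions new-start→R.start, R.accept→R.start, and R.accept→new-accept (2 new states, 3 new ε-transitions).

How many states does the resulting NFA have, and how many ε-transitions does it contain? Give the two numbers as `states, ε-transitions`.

Recursing over subexpressions:
Each of the 7 symbol leaves contributes 2 states and 0 ε-transitions.
  a* : 4 states, 4 ε-transitions
  a*·b : 6 states, 5 ε-transitions
  (a*·b)* : 8 states, 9 ε-transitions
  (a*·b)*·a : 10 states, 10 ε-transitions
  a·b : 4 states, 1 ε-transition
  a|a·b : 8 states, 5 ε-transitions
  (a|a·b)+ : 10 states, 8 ε-transitions
  (a*·b)*·a|(a|a·b)+|a : 24 states, 24 ε-transitions

24, 24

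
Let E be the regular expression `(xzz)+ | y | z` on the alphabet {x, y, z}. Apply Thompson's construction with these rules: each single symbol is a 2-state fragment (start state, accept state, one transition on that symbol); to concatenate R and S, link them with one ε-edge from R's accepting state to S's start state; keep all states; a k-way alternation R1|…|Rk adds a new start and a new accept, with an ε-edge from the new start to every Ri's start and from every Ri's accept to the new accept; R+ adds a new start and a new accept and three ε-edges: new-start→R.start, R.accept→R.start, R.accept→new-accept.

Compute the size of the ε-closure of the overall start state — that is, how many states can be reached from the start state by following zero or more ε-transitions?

5

Let C(F) = |ε-closure(F.start)| within fragment F, and note whether F accepts ε. Symbol fragments have C = 1 and do not accept ε. Then:
  xzz : same as the first factor's closure: |closure| = 1
  (xzz)+ : new start ε-reaches only the body's start; the new accept needs a symbol first: |closure| = 1 + 1 = 2
  (xzz)+ | y | z : new start ε-reaches every alternative's start; none of them accept ε, so the new accept is not reached: |closure| = 1 + 2 + 1 + 1 = 5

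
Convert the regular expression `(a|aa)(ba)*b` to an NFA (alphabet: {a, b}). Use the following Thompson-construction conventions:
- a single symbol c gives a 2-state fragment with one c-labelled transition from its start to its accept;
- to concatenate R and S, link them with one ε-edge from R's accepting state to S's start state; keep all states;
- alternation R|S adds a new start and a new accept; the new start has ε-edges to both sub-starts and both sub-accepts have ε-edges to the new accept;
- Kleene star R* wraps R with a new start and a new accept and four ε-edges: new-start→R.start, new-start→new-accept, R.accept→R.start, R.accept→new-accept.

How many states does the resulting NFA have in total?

16

Building bottom-up:
Each of the 6 symbol leaves contributes a 2-state fragment.
  aa = 4 states
  a|aa = 8 states
  ba = 4 states
  (ba)* = 6 states
  (a|aa)(ba)*b = 16 states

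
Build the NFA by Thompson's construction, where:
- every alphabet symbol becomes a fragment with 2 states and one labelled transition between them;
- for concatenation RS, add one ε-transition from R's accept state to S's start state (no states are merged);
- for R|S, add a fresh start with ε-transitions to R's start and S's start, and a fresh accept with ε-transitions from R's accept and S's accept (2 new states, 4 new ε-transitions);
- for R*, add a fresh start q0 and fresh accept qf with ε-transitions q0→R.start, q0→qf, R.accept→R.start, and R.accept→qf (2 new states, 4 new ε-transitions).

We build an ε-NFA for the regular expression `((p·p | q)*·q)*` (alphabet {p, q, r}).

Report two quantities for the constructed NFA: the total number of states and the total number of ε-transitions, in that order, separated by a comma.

14, 14

Recursing over subexpressions:
Each of the 4 symbol leaves contributes 2 states and 0 ε-transitions.
  p·p — 4 states, 1 ε-transition
  p·p | q — 8 states, 5 ε-transitions
  (p·p | q)* — 10 states, 9 ε-transitions
  (p·p | q)*·q — 12 states, 10 ε-transitions
  ((p·p | q)*·q)* — 14 states, 14 ε-transitions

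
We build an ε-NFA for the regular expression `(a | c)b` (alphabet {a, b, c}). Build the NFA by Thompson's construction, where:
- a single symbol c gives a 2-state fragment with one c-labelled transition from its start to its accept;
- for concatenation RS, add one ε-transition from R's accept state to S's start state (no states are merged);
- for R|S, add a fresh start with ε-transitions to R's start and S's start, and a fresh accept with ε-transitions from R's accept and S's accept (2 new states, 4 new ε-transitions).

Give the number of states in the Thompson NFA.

8

Bottom-up over the parse tree:
Each of the 3 symbol leaves contributes a 2-state fragment.
  a | c : 6 states
  (a | c)b : 8 states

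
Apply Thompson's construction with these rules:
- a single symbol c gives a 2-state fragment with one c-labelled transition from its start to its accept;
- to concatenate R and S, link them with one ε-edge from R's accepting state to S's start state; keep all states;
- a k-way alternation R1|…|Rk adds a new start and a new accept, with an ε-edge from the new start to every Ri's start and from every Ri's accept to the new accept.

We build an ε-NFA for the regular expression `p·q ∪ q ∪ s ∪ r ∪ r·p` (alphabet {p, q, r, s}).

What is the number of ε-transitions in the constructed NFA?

Per subexpression:
Each of the 7 symbol leaves contributes 0 ε-transitions.
  p·q = 1 ε-transition
  r·p = 1 ε-transition
  p·q ∪ q ∪ s ∪ r ∪ r·p = 12 ε-transitions

12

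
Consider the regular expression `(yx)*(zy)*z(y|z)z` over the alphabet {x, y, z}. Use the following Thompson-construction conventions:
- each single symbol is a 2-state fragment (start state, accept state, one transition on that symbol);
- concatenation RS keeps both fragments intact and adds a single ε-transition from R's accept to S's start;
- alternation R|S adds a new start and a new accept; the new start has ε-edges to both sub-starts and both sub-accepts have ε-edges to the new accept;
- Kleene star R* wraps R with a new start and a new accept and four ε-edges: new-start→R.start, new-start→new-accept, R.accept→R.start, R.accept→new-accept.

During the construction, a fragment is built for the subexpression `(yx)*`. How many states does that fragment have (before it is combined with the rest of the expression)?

Fragment for `(yx)*`:
Each of the 2 symbol leaves contributes a 2-state fragment.
  yx → 4 states
  (yx)* → 6 states

6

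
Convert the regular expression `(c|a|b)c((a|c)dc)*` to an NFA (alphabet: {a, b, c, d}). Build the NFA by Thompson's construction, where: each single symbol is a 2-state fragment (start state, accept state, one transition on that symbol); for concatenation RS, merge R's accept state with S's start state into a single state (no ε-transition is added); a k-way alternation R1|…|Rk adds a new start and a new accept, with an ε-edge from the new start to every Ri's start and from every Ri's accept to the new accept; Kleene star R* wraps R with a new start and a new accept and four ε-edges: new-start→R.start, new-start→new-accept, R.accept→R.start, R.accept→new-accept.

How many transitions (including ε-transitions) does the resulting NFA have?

Per subexpression:
Each of the 8 symbol leaves contributes 1 transition (1 symbol, 0 ε).
  c|a|b — 9 transitions (3 symbol, 6 ε)
  a|c — 6 transitions (2 symbol, 4 ε)
  (a|c)dc — 8 transitions (4 symbol, 4 ε)
  ((a|c)dc)* — 12 transitions (4 symbol, 8 ε)
  (c|a|b)c((a|c)dc)* — 22 transitions (8 symbol, 14 ε)

22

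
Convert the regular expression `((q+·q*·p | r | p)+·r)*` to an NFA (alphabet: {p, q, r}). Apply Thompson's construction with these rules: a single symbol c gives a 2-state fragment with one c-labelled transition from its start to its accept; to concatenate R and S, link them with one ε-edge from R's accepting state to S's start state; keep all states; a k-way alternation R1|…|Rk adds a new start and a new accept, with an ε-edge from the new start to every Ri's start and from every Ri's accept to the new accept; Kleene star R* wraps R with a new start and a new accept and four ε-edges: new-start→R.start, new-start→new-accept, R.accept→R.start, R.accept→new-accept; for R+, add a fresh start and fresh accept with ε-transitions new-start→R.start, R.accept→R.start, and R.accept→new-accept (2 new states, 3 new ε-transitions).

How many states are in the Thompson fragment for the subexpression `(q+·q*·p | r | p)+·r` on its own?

20

Fragment for `(q+·q*·p | r | p)+·r`:
Each of the 6 symbol leaves contributes a 2-state fragment.
  q+ = 4 states
  q* = 4 states
  q+·q*·p = 10 states
  q+·q*·p | r | p = 16 states
  (q+·q*·p | r | p)+ = 18 states
  (q+·q*·p | r | p)+·r = 20 states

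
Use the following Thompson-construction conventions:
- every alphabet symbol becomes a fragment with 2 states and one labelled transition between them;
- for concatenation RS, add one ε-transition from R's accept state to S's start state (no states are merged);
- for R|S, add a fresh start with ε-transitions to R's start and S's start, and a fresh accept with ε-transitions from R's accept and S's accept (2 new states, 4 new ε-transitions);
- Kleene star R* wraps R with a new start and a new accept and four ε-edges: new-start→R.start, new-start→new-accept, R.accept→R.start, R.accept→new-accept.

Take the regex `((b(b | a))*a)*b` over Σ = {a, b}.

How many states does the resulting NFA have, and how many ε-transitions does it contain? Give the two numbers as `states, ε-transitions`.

Recursing over subexpressions:
Each of the 5 symbol leaves contributes 2 states and 0 ε-transitions.
  b | a — 6 states, 4 ε-transitions
  b(b | a) — 8 states, 5 ε-transitions
  (b(b | a))* — 10 states, 9 ε-transitions
  (b(b | a))*a — 12 states, 10 ε-transitions
  ((b(b | a))*a)* — 14 states, 14 ε-transitions
  ((b(b | a))*a)*b — 16 states, 15 ε-transitions

16, 15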